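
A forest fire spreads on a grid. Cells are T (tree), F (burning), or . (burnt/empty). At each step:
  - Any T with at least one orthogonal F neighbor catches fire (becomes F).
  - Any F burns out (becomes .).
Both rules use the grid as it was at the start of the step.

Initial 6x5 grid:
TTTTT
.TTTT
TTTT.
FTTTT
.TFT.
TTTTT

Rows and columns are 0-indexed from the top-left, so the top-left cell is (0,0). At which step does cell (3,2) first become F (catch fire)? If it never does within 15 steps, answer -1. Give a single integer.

Step 1: cell (3,2)='F' (+6 fires, +2 burnt)
  -> target ignites at step 1
Step 2: cell (3,2)='.' (+5 fires, +6 burnt)
Step 3: cell (3,2)='.' (+6 fires, +5 burnt)
Step 4: cell (3,2)='.' (+3 fires, +6 burnt)
Step 5: cell (3,2)='.' (+3 fires, +3 burnt)
Step 6: cell (3,2)='.' (+1 fires, +3 burnt)
Step 7: cell (3,2)='.' (+0 fires, +1 burnt)
  fire out at step 7

1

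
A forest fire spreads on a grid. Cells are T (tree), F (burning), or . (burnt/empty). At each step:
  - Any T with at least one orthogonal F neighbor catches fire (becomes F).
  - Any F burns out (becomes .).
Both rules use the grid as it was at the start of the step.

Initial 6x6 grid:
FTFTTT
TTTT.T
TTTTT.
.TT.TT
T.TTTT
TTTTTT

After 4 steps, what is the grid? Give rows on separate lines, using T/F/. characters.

Step 1: 4 trees catch fire, 2 burn out
  .F.FTT
  FTFT.T
  TTTTT.
  .TT.TT
  T.TTTT
  TTTTTT
Step 2: 5 trees catch fire, 4 burn out
  ....FT
  .F.F.T
  FTFTT.
  .TT.TT
  T.TTTT
  TTTTTT
Step 3: 4 trees catch fire, 5 burn out
  .....F
  .....T
  .F.FT.
  .TF.TT
  T.TTTT
  TTTTTT
Step 4: 4 trees catch fire, 4 burn out
  ......
  .....F
  ....F.
  .F..TT
  T.FTTT
  TTTTTT

......
.....F
....F.
.F..TT
T.FTTT
TTTTTT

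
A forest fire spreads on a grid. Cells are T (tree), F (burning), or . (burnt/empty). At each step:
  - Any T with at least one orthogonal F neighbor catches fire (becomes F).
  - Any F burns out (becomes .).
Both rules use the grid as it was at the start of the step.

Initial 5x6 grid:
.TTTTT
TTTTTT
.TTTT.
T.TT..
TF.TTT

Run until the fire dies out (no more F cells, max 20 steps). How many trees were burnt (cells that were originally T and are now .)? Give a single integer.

Answer: 2

Derivation:
Step 1: +1 fires, +1 burnt (F count now 1)
Step 2: +1 fires, +1 burnt (F count now 1)
Step 3: +0 fires, +1 burnt (F count now 0)
Fire out after step 3
Initially T: 22, now '.': 10
Total burnt (originally-T cells now '.'): 2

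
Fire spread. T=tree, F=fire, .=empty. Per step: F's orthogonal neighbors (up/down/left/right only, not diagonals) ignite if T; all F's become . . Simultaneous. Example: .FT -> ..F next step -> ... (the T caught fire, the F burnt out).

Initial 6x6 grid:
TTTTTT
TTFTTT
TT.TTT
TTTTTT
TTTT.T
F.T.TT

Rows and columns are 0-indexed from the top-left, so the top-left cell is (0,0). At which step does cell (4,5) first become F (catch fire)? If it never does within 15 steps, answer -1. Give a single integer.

Step 1: cell (4,5)='T' (+4 fires, +2 burnt)
Step 2: cell (4,5)='T' (+8 fires, +4 burnt)
Step 3: cell (4,5)='T' (+8 fires, +8 burnt)
Step 4: cell (4,5)='T' (+6 fires, +8 burnt)
Step 5: cell (4,5)='T' (+1 fires, +6 burnt)
Step 6: cell (4,5)='F' (+1 fires, +1 burnt)
  -> target ignites at step 6
Step 7: cell (4,5)='.' (+1 fires, +1 burnt)
Step 8: cell (4,5)='.' (+1 fires, +1 burnt)
Step 9: cell (4,5)='.' (+0 fires, +1 burnt)
  fire out at step 9

6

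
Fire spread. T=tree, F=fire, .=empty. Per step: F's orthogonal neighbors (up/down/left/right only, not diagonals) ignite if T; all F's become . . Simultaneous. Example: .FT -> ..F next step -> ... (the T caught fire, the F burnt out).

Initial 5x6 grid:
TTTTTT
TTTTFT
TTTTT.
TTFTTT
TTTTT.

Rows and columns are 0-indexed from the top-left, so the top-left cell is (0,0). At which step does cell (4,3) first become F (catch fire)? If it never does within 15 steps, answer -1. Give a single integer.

Step 1: cell (4,3)='T' (+8 fires, +2 burnt)
Step 2: cell (4,3)='F' (+9 fires, +8 burnt)
  -> target ignites at step 2
Step 3: cell (4,3)='.' (+6 fires, +9 burnt)
Step 4: cell (4,3)='.' (+2 fires, +6 burnt)
Step 5: cell (4,3)='.' (+1 fires, +2 burnt)
Step 6: cell (4,3)='.' (+0 fires, +1 burnt)
  fire out at step 6

2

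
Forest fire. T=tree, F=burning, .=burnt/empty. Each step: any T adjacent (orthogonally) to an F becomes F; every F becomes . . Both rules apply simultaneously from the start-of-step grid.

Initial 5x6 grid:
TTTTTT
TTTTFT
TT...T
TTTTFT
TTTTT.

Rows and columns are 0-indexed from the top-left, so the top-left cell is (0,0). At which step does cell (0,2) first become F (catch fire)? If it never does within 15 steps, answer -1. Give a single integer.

Step 1: cell (0,2)='T' (+6 fires, +2 burnt)
Step 2: cell (0,2)='T' (+6 fires, +6 burnt)
Step 3: cell (0,2)='F' (+4 fires, +6 burnt)
  -> target ignites at step 3
Step 4: cell (0,2)='.' (+5 fires, +4 burnt)
Step 5: cell (0,2)='.' (+3 fires, +5 burnt)
Step 6: cell (0,2)='.' (+0 fires, +3 burnt)
  fire out at step 6

3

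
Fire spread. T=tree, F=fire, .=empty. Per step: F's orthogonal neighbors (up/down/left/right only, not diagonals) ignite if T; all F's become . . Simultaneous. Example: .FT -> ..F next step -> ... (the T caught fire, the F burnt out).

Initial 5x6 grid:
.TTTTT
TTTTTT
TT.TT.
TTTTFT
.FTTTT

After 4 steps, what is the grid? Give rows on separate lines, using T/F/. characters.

Step 1: 6 trees catch fire, 2 burn out
  .TTTTT
  TTTTTT
  TT.TF.
  TFTF.F
  ..FTFT
Step 2: 7 trees catch fire, 6 burn out
  .TTTTT
  TTTTFT
  TF.F..
  F.F...
  ...F.F
Step 3: 5 trees catch fire, 7 burn out
  .TTTFT
  TFTF.F
  F.....
  ......
  ......
Step 4: 5 trees catch fire, 5 burn out
  .FTF.F
  F.F...
  ......
  ......
  ......

.FTF.F
F.F...
......
......
......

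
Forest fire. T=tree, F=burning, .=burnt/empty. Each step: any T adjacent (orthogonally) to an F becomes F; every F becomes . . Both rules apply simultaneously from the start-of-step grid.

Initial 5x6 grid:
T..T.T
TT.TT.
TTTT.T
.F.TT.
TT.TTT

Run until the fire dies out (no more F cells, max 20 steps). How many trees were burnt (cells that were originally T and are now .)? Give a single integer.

Step 1: +2 fires, +1 burnt (F count now 2)
Step 2: +4 fires, +2 burnt (F count now 4)
Step 3: +2 fires, +4 burnt (F count now 2)
Step 4: +3 fires, +2 burnt (F count now 3)
Step 5: +4 fires, +3 burnt (F count now 4)
Step 6: +1 fires, +4 burnt (F count now 1)
Step 7: +1 fires, +1 burnt (F count now 1)
Step 8: +0 fires, +1 burnt (F count now 0)
Fire out after step 8
Initially T: 19, now '.': 28
Total burnt (originally-T cells now '.'): 17

Answer: 17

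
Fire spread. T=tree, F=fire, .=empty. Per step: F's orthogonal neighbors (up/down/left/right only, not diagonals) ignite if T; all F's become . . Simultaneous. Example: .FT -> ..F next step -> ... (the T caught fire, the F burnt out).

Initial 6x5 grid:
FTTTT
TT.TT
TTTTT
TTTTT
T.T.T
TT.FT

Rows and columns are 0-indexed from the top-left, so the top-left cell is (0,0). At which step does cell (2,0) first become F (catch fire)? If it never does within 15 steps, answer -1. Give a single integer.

Step 1: cell (2,0)='T' (+3 fires, +2 burnt)
Step 2: cell (2,0)='F' (+4 fires, +3 burnt)
  -> target ignites at step 2
Step 3: cell (2,0)='.' (+4 fires, +4 burnt)
Step 4: cell (2,0)='.' (+7 fires, +4 burnt)
Step 5: cell (2,0)='.' (+4 fires, +7 burnt)
Step 6: cell (2,0)='.' (+2 fires, +4 burnt)
Step 7: cell (2,0)='.' (+0 fires, +2 burnt)
  fire out at step 7

2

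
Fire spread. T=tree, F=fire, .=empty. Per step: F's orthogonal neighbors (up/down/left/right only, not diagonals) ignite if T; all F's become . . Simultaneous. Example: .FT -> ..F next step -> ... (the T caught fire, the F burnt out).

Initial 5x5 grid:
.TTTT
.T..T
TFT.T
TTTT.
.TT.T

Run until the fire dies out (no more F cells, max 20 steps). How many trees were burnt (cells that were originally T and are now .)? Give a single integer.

Step 1: +4 fires, +1 burnt (F count now 4)
Step 2: +4 fires, +4 burnt (F count now 4)
Step 3: +3 fires, +4 burnt (F count now 3)
Step 4: +1 fires, +3 burnt (F count now 1)
Step 5: +1 fires, +1 burnt (F count now 1)
Step 6: +1 fires, +1 burnt (F count now 1)
Step 7: +1 fires, +1 burnt (F count now 1)
Step 8: +0 fires, +1 burnt (F count now 0)
Fire out after step 8
Initially T: 16, now '.': 24
Total burnt (originally-T cells now '.'): 15

Answer: 15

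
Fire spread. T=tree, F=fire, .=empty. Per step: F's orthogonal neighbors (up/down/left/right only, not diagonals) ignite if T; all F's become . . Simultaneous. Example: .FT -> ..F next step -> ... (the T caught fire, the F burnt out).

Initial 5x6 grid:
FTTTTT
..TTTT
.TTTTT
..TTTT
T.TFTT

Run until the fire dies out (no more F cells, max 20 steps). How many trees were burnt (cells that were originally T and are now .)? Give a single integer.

Step 1: +4 fires, +2 burnt (F count now 4)
Step 2: +5 fires, +4 burnt (F count now 5)
Step 3: +6 fires, +5 burnt (F count now 6)
Step 4: +4 fires, +6 burnt (F count now 4)
Step 5: +2 fires, +4 burnt (F count now 2)
Step 6: +0 fires, +2 burnt (F count now 0)
Fire out after step 6
Initially T: 22, now '.': 29
Total burnt (originally-T cells now '.'): 21

Answer: 21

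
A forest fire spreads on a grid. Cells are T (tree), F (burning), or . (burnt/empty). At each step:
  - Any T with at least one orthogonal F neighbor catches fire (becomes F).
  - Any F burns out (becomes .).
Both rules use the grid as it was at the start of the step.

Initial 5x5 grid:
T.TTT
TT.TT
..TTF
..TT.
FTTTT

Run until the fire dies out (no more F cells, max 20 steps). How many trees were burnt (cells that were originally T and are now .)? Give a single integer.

Step 1: +3 fires, +2 burnt (F count now 3)
Step 2: +5 fires, +3 burnt (F count now 5)
Step 3: +3 fires, +5 burnt (F count now 3)
Step 4: +2 fires, +3 burnt (F count now 2)
Step 5: +0 fires, +2 burnt (F count now 0)
Fire out after step 5
Initially T: 16, now '.': 22
Total burnt (originally-T cells now '.'): 13

Answer: 13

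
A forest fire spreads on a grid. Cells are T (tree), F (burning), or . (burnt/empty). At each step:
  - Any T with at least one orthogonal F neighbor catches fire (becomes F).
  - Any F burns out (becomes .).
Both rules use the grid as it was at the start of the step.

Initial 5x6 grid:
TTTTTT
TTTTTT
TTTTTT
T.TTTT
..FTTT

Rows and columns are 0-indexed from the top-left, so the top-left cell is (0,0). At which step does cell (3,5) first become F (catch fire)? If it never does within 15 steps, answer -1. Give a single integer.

Step 1: cell (3,5)='T' (+2 fires, +1 burnt)
Step 2: cell (3,5)='T' (+3 fires, +2 burnt)
Step 3: cell (3,5)='T' (+5 fires, +3 burnt)
Step 4: cell (3,5)='F' (+6 fires, +5 burnt)
  -> target ignites at step 4
Step 5: cell (3,5)='.' (+6 fires, +6 burnt)
Step 6: cell (3,5)='.' (+3 fires, +6 burnt)
Step 7: cell (3,5)='.' (+1 fires, +3 burnt)
Step 8: cell (3,5)='.' (+0 fires, +1 burnt)
  fire out at step 8

4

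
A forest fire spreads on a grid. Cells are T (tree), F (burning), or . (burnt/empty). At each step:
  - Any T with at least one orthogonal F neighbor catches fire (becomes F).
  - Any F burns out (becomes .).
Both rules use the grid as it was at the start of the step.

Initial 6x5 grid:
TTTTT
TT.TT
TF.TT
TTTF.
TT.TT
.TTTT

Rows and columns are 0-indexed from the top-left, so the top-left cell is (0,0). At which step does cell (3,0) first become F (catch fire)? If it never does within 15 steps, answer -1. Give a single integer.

Step 1: cell (3,0)='T' (+6 fires, +2 burnt)
Step 2: cell (3,0)='F' (+8 fires, +6 burnt)
  -> target ignites at step 2
Step 3: cell (3,0)='.' (+8 fires, +8 burnt)
Step 4: cell (3,0)='.' (+1 fires, +8 burnt)
Step 5: cell (3,0)='.' (+0 fires, +1 burnt)
  fire out at step 5

2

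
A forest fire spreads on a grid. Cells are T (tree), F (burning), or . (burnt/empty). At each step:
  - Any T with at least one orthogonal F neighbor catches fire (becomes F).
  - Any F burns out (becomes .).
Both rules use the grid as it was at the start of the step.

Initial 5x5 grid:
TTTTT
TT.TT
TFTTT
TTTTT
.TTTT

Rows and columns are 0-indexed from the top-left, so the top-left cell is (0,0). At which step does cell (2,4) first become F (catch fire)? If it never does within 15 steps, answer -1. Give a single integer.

Step 1: cell (2,4)='T' (+4 fires, +1 burnt)
Step 2: cell (2,4)='T' (+6 fires, +4 burnt)
Step 3: cell (2,4)='F' (+6 fires, +6 burnt)
  -> target ignites at step 3
Step 4: cell (2,4)='.' (+4 fires, +6 burnt)
Step 5: cell (2,4)='.' (+2 fires, +4 burnt)
Step 6: cell (2,4)='.' (+0 fires, +2 burnt)
  fire out at step 6

3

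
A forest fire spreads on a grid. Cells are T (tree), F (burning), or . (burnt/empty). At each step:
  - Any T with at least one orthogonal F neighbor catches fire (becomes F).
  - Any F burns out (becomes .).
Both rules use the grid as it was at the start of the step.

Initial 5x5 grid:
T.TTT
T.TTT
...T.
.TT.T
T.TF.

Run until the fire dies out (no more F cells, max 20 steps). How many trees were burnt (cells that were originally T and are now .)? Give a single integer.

Step 1: +1 fires, +1 burnt (F count now 1)
Step 2: +1 fires, +1 burnt (F count now 1)
Step 3: +1 fires, +1 burnt (F count now 1)
Step 4: +0 fires, +1 burnt (F count now 0)
Fire out after step 4
Initially T: 14, now '.': 14
Total burnt (originally-T cells now '.'): 3

Answer: 3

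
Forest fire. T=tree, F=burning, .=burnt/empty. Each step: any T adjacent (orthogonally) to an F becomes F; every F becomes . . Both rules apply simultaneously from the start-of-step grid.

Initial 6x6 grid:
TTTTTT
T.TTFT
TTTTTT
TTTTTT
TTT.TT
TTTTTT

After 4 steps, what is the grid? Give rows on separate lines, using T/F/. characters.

Step 1: 4 trees catch fire, 1 burn out
  TTTTFT
  T.TF.F
  TTTTFT
  TTTTTT
  TTT.TT
  TTTTTT
Step 2: 6 trees catch fire, 4 burn out
  TTTF.F
  T.F...
  TTTF.F
  TTTTFT
  TTT.TT
  TTTTTT
Step 3: 5 trees catch fire, 6 burn out
  TTF...
  T.....
  TTF...
  TTTF.F
  TTT.FT
  TTTTTT
Step 4: 5 trees catch fire, 5 burn out
  TF....
  T.....
  TF....
  TTF...
  TTT..F
  TTTTFT

TF....
T.....
TF....
TTF...
TTT..F
TTTTFT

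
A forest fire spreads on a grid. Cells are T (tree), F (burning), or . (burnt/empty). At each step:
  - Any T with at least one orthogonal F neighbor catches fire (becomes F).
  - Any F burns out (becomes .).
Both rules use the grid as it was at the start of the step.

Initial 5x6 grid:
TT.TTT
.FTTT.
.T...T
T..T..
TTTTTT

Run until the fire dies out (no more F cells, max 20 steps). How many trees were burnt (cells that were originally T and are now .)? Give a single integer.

Step 1: +3 fires, +1 burnt (F count now 3)
Step 2: +2 fires, +3 burnt (F count now 2)
Step 3: +2 fires, +2 burnt (F count now 2)
Step 4: +1 fires, +2 burnt (F count now 1)
Step 5: +1 fires, +1 burnt (F count now 1)
Step 6: +0 fires, +1 burnt (F count now 0)
Fire out after step 6
Initially T: 18, now '.': 21
Total burnt (originally-T cells now '.'): 9

Answer: 9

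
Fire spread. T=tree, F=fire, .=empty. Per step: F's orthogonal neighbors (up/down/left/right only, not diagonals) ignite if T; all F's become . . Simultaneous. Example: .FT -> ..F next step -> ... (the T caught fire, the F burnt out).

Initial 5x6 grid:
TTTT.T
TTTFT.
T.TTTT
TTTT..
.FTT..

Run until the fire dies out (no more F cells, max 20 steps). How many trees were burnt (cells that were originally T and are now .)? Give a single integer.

Answer: 19

Derivation:
Step 1: +6 fires, +2 burnt (F count now 6)
Step 2: +8 fires, +6 burnt (F count now 8)
Step 3: +4 fires, +8 burnt (F count now 4)
Step 4: +1 fires, +4 burnt (F count now 1)
Step 5: +0 fires, +1 burnt (F count now 0)
Fire out after step 5
Initially T: 20, now '.': 29
Total burnt (originally-T cells now '.'): 19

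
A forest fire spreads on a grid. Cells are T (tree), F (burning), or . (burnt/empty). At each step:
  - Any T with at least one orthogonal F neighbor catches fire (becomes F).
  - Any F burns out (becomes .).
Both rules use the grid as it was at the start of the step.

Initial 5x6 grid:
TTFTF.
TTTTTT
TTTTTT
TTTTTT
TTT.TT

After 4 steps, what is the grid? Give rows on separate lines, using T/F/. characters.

Step 1: 4 trees catch fire, 2 burn out
  TF.F..
  TTFTFT
  TTTTTT
  TTTTTT
  TTT.TT
Step 2: 6 trees catch fire, 4 burn out
  F.....
  TF.F.F
  TTFTFT
  TTTTTT
  TTT.TT
Step 3: 6 trees catch fire, 6 burn out
  ......
  F.....
  TF.F.F
  TTFTFT
  TTT.TT
Step 4: 6 trees catch fire, 6 burn out
  ......
  ......
  F.....
  TF.F.F
  TTF.FT

......
......
F.....
TF.F.F
TTF.FT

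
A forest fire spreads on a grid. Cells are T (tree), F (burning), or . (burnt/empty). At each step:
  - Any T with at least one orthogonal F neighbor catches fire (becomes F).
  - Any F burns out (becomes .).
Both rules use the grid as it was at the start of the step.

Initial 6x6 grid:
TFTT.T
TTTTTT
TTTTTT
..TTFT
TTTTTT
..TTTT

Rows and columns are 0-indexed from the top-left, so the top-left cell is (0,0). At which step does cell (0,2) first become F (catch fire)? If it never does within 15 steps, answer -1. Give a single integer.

Step 1: cell (0,2)='F' (+7 fires, +2 burnt)
  -> target ignites at step 1
Step 2: cell (0,2)='.' (+11 fires, +7 burnt)
Step 3: cell (0,2)='.' (+7 fires, +11 burnt)
Step 4: cell (0,2)='.' (+3 fires, +7 burnt)
Step 5: cell (0,2)='.' (+1 fires, +3 burnt)
Step 6: cell (0,2)='.' (+0 fires, +1 burnt)
  fire out at step 6

1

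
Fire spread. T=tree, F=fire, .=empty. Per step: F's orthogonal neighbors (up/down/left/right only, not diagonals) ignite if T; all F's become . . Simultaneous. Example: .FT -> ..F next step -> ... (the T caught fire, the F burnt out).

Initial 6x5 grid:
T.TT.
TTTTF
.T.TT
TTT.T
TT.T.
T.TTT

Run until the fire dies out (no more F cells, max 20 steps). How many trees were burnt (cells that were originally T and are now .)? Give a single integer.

Answer: 17

Derivation:
Step 1: +2 fires, +1 burnt (F count now 2)
Step 2: +4 fires, +2 burnt (F count now 4)
Step 3: +2 fires, +4 burnt (F count now 2)
Step 4: +2 fires, +2 burnt (F count now 2)
Step 5: +2 fires, +2 burnt (F count now 2)
Step 6: +3 fires, +2 burnt (F count now 3)
Step 7: +1 fires, +3 burnt (F count now 1)
Step 8: +1 fires, +1 burnt (F count now 1)
Step 9: +0 fires, +1 burnt (F count now 0)
Fire out after step 9
Initially T: 21, now '.': 26
Total burnt (originally-T cells now '.'): 17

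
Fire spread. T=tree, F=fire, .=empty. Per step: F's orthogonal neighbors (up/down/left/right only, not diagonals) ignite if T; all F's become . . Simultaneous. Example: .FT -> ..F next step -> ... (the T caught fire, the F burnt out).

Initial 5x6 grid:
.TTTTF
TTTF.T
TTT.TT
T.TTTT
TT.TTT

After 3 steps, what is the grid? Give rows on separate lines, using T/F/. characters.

Step 1: 4 trees catch fire, 2 burn out
  .TTFF.
  TTF..F
  TTT.TT
  T.TTTT
  TT.TTT
Step 2: 4 trees catch fire, 4 burn out
  .TF...
  TF....
  TTF.TF
  T.TTTT
  TT.TTT
Step 3: 6 trees catch fire, 4 burn out
  .F....
  F.....
  TF..F.
  T.FTTF
  TT.TTT

.F....
F.....
TF..F.
T.FTTF
TT.TTT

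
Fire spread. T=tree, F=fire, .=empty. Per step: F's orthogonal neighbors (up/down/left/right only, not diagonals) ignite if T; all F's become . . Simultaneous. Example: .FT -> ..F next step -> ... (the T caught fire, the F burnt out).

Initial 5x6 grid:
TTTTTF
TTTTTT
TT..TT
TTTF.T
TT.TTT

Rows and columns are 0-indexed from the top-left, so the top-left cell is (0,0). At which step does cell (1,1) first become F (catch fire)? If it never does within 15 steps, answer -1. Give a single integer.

Step 1: cell (1,1)='T' (+4 fires, +2 burnt)
Step 2: cell (1,1)='T' (+5 fires, +4 burnt)
Step 3: cell (1,1)='T' (+8 fires, +5 burnt)
Step 4: cell (1,1)='F' (+5 fires, +8 burnt)
  -> target ignites at step 4
Step 5: cell (1,1)='.' (+2 fires, +5 burnt)
Step 6: cell (1,1)='.' (+0 fires, +2 burnt)
  fire out at step 6

4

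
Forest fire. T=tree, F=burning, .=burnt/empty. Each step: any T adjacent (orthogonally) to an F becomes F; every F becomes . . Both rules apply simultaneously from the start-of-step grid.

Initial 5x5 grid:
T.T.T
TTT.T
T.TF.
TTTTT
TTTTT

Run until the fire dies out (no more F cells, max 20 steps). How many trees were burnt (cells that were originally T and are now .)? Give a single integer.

Step 1: +2 fires, +1 burnt (F count now 2)
Step 2: +4 fires, +2 burnt (F count now 4)
Step 3: +5 fires, +4 burnt (F count now 5)
Step 4: +3 fires, +5 burnt (F count now 3)
Step 5: +3 fires, +3 burnt (F count now 3)
Step 6: +0 fires, +3 burnt (F count now 0)
Fire out after step 6
Initially T: 19, now '.': 23
Total burnt (originally-T cells now '.'): 17

Answer: 17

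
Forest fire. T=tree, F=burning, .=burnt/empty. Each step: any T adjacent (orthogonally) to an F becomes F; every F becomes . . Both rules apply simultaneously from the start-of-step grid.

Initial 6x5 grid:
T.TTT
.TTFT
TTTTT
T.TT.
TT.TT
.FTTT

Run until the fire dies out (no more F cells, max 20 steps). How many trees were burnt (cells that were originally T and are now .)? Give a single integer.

Step 1: +6 fires, +2 burnt (F count now 6)
Step 2: +8 fires, +6 burnt (F count now 8)
Step 3: +5 fires, +8 burnt (F count now 5)
Step 4: +2 fires, +5 burnt (F count now 2)
Step 5: +0 fires, +2 burnt (F count now 0)
Fire out after step 5
Initially T: 22, now '.': 29
Total burnt (originally-T cells now '.'): 21

Answer: 21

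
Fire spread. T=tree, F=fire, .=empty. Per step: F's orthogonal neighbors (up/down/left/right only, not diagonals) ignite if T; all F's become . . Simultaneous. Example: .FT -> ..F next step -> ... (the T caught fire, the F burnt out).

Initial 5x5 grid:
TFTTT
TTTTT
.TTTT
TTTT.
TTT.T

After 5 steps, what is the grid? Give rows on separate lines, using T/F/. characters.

Step 1: 3 trees catch fire, 1 burn out
  F.FTT
  TFTTT
  .TTTT
  TTTT.
  TTT.T
Step 2: 4 trees catch fire, 3 burn out
  ...FT
  F.FTT
  .FTTT
  TTTT.
  TTT.T
Step 3: 4 trees catch fire, 4 burn out
  ....F
  ...FT
  ..FTT
  TFTT.
  TTT.T
Step 4: 5 trees catch fire, 4 burn out
  .....
  ....F
  ...FT
  F.FT.
  TFT.T
Step 5: 4 trees catch fire, 5 burn out
  .....
  .....
  ....F
  ...F.
  F.F.T

.....
.....
....F
...F.
F.F.T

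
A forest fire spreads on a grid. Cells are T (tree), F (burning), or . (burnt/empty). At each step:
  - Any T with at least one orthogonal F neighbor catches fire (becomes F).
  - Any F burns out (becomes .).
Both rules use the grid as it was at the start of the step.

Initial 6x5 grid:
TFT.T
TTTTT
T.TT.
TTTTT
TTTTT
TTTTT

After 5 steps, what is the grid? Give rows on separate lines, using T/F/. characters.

Step 1: 3 trees catch fire, 1 burn out
  F.F.T
  TFTTT
  T.TT.
  TTTTT
  TTTTT
  TTTTT
Step 2: 2 trees catch fire, 3 burn out
  ....T
  F.FTT
  T.TT.
  TTTTT
  TTTTT
  TTTTT
Step 3: 3 trees catch fire, 2 burn out
  ....T
  ...FT
  F.FT.
  TTTTT
  TTTTT
  TTTTT
Step 4: 4 trees catch fire, 3 burn out
  ....T
  ....F
  ...F.
  FTFTT
  TTTTT
  TTTTT
Step 5: 5 trees catch fire, 4 burn out
  ....F
  .....
  .....
  .F.FT
  FTFTT
  TTTTT

....F
.....
.....
.F.FT
FTFTT
TTTTT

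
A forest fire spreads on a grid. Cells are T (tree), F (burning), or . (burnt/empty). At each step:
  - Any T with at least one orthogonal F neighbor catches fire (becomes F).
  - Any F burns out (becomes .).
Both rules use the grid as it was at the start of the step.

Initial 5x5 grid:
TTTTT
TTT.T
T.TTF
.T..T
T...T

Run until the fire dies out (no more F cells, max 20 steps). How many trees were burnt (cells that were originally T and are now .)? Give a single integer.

Answer: 14

Derivation:
Step 1: +3 fires, +1 burnt (F count now 3)
Step 2: +3 fires, +3 burnt (F count now 3)
Step 3: +2 fires, +3 burnt (F count now 2)
Step 4: +2 fires, +2 burnt (F count now 2)
Step 5: +2 fires, +2 burnt (F count now 2)
Step 6: +2 fires, +2 burnt (F count now 2)
Step 7: +0 fires, +2 burnt (F count now 0)
Fire out after step 7
Initially T: 16, now '.': 23
Total burnt (originally-T cells now '.'): 14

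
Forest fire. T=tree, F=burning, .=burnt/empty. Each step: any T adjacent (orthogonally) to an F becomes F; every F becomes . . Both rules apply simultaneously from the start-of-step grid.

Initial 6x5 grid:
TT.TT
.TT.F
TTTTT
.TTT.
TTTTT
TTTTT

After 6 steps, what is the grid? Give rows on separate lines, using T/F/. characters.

Step 1: 2 trees catch fire, 1 burn out
  TT.TF
  .TT..
  TTTTF
  .TTT.
  TTTTT
  TTTTT
Step 2: 2 trees catch fire, 2 burn out
  TT.F.
  .TT..
  TTTF.
  .TTT.
  TTTTT
  TTTTT
Step 3: 2 trees catch fire, 2 burn out
  TT...
  .TT..
  TTF..
  .TTF.
  TTTTT
  TTTTT
Step 4: 4 trees catch fire, 2 burn out
  TT...
  .TF..
  TF...
  .TF..
  TTTFT
  TTTTT
Step 5: 6 trees catch fire, 4 burn out
  TT...
  .F...
  F....
  .F...
  TTF.F
  TTTFT
Step 6: 4 trees catch fire, 6 burn out
  TF...
  .....
  .....
  .....
  TF...
  TTF.F

TF...
.....
.....
.....
TF...
TTF.F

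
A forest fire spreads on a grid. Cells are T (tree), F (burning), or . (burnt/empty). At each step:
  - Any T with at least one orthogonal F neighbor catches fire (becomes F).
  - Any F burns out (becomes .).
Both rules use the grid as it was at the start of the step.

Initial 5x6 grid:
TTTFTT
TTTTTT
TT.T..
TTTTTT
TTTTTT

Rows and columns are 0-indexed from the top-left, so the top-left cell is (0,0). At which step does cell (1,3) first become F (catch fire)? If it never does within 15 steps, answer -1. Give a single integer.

Step 1: cell (1,3)='F' (+3 fires, +1 burnt)
  -> target ignites at step 1
Step 2: cell (1,3)='.' (+5 fires, +3 burnt)
Step 3: cell (1,3)='.' (+4 fires, +5 burnt)
Step 4: cell (1,3)='.' (+5 fires, +4 burnt)
Step 5: cell (1,3)='.' (+5 fires, +5 burnt)
Step 6: cell (1,3)='.' (+3 fires, +5 burnt)
Step 7: cell (1,3)='.' (+1 fires, +3 burnt)
Step 8: cell (1,3)='.' (+0 fires, +1 burnt)
  fire out at step 8

1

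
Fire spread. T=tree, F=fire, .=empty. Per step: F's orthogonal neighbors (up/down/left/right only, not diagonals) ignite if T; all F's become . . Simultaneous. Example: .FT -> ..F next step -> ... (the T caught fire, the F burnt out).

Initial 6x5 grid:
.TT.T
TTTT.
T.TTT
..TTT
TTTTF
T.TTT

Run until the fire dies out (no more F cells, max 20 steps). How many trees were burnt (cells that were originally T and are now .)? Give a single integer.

Answer: 21

Derivation:
Step 1: +3 fires, +1 burnt (F count now 3)
Step 2: +4 fires, +3 burnt (F count now 4)
Step 3: +4 fires, +4 burnt (F count now 4)
Step 4: +3 fires, +4 burnt (F count now 3)
Step 5: +2 fires, +3 burnt (F count now 2)
Step 6: +2 fires, +2 burnt (F count now 2)
Step 7: +2 fires, +2 burnt (F count now 2)
Step 8: +1 fires, +2 burnt (F count now 1)
Step 9: +0 fires, +1 burnt (F count now 0)
Fire out after step 9
Initially T: 22, now '.': 29
Total burnt (originally-T cells now '.'): 21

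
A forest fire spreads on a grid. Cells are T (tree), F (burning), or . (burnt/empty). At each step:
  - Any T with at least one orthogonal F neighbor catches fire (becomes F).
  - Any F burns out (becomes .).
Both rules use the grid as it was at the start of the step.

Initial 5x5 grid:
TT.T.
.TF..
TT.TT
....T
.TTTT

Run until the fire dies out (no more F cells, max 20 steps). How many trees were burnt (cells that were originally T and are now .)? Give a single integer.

Step 1: +1 fires, +1 burnt (F count now 1)
Step 2: +2 fires, +1 burnt (F count now 2)
Step 3: +2 fires, +2 burnt (F count now 2)
Step 4: +0 fires, +2 burnt (F count now 0)
Fire out after step 4
Initially T: 13, now '.': 17
Total burnt (originally-T cells now '.'): 5

Answer: 5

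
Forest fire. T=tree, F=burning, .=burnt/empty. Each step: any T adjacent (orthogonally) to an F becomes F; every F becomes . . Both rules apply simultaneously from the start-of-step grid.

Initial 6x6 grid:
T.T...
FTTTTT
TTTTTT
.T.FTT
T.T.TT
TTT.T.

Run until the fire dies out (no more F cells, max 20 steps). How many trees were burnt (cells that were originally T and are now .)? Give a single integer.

Answer: 19

Derivation:
Step 1: +5 fires, +2 burnt (F count now 5)
Step 2: +7 fires, +5 burnt (F count now 7)
Step 3: +6 fires, +7 burnt (F count now 6)
Step 4: +1 fires, +6 burnt (F count now 1)
Step 5: +0 fires, +1 burnt (F count now 0)
Fire out after step 5
Initially T: 24, now '.': 31
Total burnt (originally-T cells now '.'): 19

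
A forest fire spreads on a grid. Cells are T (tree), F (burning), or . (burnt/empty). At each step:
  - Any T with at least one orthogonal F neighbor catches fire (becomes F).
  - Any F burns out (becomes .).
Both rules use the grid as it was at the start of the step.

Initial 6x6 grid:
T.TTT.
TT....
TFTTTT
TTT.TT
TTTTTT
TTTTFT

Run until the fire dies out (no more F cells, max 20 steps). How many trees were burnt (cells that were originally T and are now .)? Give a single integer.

Answer: 24

Derivation:
Step 1: +7 fires, +2 burnt (F count now 7)
Step 2: +9 fires, +7 burnt (F count now 9)
Step 3: +6 fires, +9 burnt (F count now 6)
Step 4: +2 fires, +6 burnt (F count now 2)
Step 5: +0 fires, +2 burnt (F count now 0)
Fire out after step 5
Initially T: 27, now '.': 33
Total burnt (originally-T cells now '.'): 24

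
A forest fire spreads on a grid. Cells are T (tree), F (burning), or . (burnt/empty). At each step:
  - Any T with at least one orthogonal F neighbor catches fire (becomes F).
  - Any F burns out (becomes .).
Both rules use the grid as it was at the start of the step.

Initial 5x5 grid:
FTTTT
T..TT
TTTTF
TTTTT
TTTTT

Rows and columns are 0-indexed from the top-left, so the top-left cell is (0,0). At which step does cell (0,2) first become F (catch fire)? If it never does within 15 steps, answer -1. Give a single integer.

Step 1: cell (0,2)='T' (+5 fires, +2 burnt)
Step 2: cell (0,2)='F' (+7 fires, +5 burnt)
  -> target ignites at step 2
Step 3: cell (0,2)='.' (+5 fires, +7 burnt)
Step 4: cell (0,2)='.' (+3 fires, +5 burnt)
Step 5: cell (0,2)='.' (+1 fires, +3 burnt)
Step 6: cell (0,2)='.' (+0 fires, +1 burnt)
  fire out at step 6

2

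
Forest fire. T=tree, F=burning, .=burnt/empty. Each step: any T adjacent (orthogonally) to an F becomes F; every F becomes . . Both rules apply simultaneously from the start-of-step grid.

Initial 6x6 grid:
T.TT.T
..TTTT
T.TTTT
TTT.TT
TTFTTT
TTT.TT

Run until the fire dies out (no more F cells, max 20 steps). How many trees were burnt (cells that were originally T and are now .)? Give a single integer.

Step 1: +4 fires, +1 burnt (F count now 4)
Step 2: +5 fires, +4 burnt (F count now 5)
Step 3: +7 fires, +5 burnt (F count now 7)
Step 4: +6 fires, +7 burnt (F count now 6)
Step 5: +3 fires, +6 burnt (F count now 3)
Step 6: +1 fires, +3 burnt (F count now 1)
Step 7: +1 fires, +1 burnt (F count now 1)
Step 8: +0 fires, +1 burnt (F count now 0)
Fire out after step 8
Initially T: 28, now '.': 35
Total burnt (originally-T cells now '.'): 27

Answer: 27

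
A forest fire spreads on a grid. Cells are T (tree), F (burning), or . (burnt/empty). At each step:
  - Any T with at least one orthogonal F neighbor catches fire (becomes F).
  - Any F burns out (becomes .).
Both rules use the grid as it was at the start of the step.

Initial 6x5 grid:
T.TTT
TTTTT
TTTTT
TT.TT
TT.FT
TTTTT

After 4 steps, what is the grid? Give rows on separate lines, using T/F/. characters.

Step 1: 3 trees catch fire, 1 burn out
  T.TTT
  TTTTT
  TTTTT
  TT.FT
  TT..F
  TTTFT
Step 2: 4 trees catch fire, 3 burn out
  T.TTT
  TTTTT
  TTTFT
  TT..F
  TT...
  TTF.F
Step 3: 4 trees catch fire, 4 burn out
  T.TTT
  TTTFT
  TTF.F
  TT...
  TT...
  TF...
Step 4: 6 trees catch fire, 4 burn out
  T.TFT
  TTF.F
  TF...
  TT...
  TF...
  F....

T.TFT
TTF.F
TF...
TT...
TF...
F....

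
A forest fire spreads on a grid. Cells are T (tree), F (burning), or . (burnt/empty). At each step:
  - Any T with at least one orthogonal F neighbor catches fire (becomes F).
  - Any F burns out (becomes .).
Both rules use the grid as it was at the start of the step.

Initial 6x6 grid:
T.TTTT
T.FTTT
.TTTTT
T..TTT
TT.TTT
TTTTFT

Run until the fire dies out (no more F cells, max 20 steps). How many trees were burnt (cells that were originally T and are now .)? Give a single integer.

Answer: 26

Derivation:
Step 1: +6 fires, +2 burnt (F count now 6)
Step 2: +8 fires, +6 burnt (F count now 8)
Step 3: +6 fires, +8 burnt (F count now 6)
Step 4: +4 fires, +6 burnt (F count now 4)
Step 5: +1 fires, +4 burnt (F count now 1)
Step 6: +1 fires, +1 burnt (F count now 1)
Step 7: +0 fires, +1 burnt (F count now 0)
Fire out after step 7
Initially T: 28, now '.': 34
Total burnt (originally-T cells now '.'): 26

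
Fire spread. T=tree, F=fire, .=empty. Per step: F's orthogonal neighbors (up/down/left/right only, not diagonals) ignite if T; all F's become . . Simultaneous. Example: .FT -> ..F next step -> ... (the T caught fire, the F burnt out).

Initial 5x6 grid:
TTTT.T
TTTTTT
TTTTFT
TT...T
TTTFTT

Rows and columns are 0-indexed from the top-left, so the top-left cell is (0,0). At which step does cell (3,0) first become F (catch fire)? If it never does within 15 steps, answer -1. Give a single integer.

Step 1: cell (3,0)='T' (+5 fires, +2 burnt)
Step 2: cell (3,0)='T' (+6 fires, +5 burnt)
Step 3: cell (3,0)='T' (+6 fires, +6 burnt)
Step 4: cell (3,0)='F' (+4 fires, +6 burnt)
  -> target ignites at step 4
Step 5: cell (3,0)='.' (+2 fires, +4 burnt)
Step 6: cell (3,0)='.' (+1 fires, +2 burnt)
Step 7: cell (3,0)='.' (+0 fires, +1 burnt)
  fire out at step 7

4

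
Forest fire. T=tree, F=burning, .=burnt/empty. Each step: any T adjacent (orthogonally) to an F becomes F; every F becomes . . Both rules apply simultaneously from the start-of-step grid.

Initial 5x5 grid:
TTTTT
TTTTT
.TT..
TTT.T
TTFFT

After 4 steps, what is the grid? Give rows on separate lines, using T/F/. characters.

Step 1: 3 trees catch fire, 2 burn out
  TTTTT
  TTTTT
  .TT..
  TTF.T
  TF..F
Step 2: 4 trees catch fire, 3 burn out
  TTTTT
  TTTTT
  .TF..
  TF..F
  F....
Step 3: 3 trees catch fire, 4 burn out
  TTTTT
  TTFTT
  .F...
  F....
  .....
Step 4: 3 trees catch fire, 3 burn out
  TTFTT
  TF.FT
  .....
  .....
  .....

TTFTT
TF.FT
.....
.....
.....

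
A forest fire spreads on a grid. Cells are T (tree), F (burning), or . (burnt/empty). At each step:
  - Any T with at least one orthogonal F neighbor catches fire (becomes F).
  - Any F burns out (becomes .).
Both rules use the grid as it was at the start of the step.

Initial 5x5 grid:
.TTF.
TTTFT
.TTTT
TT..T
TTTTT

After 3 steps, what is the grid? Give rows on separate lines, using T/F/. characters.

Step 1: 4 trees catch fire, 2 burn out
  .TF..
  TTF.F
  .TTFT
  TT..T
  TTTTT
Step 2: 4 trees catch fire, 4 burn out
  .F...
  TF...
  .TF.F
  TT..T
  TTTTT
Step 3: 3 trees catch fire, 4 burn out
  .....
  F....
  .F...
  TT..F
  TTTTT

.....
F....
.F...
TT..F
TTTTT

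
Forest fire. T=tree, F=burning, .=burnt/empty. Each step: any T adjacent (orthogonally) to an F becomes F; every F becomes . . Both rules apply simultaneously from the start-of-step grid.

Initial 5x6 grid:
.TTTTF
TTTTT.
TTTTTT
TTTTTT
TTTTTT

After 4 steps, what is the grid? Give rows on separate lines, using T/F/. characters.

Step 1: 1 trees catch fire, 1 burn out
  .TTTF.
  TTTTT.
  TTTTTT
  TTTTTT
  TTTTTT
Step 2: 2 trees catch fire, 1 burn out
  .TTF..
  TTTTF.
  TTTTTT
  TTTTTT
  TTTTTT
Step 3: 3 trees catch fire, 2 burn out
  .TF...
  TTTF..
  TTTTFT
  TTTTTT
  TTTTTT
Step 4: 5 trees catch fire, 3 burn out
  .F....
  TTF...
  TTTF.F
  TTTTFT
  TTTTTT

.F....
TTF...
TTTF.F
TTTTFT
TTTTTT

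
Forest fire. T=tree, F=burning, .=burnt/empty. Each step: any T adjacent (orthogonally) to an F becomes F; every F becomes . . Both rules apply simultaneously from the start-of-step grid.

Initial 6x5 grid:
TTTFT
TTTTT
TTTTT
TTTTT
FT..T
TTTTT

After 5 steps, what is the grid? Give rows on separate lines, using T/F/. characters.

Step 1: 6 trees catch fire, 2 burn out
  TTF.F
  TTTFT
  TTTTT
  FTTTT
  .F..T
  FTTTT
Step 2: 7 trees catch fire, 6 burn out
  TF...
  TTF.F
  FTTFT
  .FTTT
  ....T
  .FTTT
Step 3: 9 trees catch fire, 7 burn out
  F....
  FF...
  .FF.F
  ..FFT
  ....T
  ..FTT
Step 4: 2 trees catch fire, 9 burn out
  .....
  .....
  .....
  ....F
  ....T
  ...FT
Step 5: 2 trees catch fire, 2 burn out
  .....
  .....
  .....
  .....
  ....F
  ....F

.....
.....
.....
.....
....F
....F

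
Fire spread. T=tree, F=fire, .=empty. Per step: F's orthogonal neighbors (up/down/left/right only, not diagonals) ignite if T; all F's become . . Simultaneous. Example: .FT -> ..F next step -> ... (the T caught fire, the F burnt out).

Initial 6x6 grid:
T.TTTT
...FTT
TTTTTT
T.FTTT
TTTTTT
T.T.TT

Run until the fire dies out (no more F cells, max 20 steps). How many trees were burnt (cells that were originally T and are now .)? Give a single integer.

Step 1: +6 fires, +2 burnt (F count now 6)
Step 2: +9 fires, +6 burnt (F count now 9)
Step 3: +6 fires, +9 burnt (F count now 6)
Step 4: +4 fires, +6 burnt (F count now 4)
Step 5: +1 fires, +4 burnt (F count now 1)
Step 6: +0 fires, +1 burnt (F count now 0)
Fire out after step 6
Initially T: 27, now '.': 35
Total burnt (originally-T cells now '.'): 26

Answer: 26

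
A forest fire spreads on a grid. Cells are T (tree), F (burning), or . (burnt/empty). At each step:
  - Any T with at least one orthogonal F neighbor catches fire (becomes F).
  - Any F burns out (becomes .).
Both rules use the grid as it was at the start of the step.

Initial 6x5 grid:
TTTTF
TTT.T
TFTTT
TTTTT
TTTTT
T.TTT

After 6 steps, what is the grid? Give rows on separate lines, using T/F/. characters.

Step 1: 6 trees catch fire, 2 burn out
  TTTF.
  TFT.F
  F.FTT
  TFTTT
  TTTTT
  T.TTT
Step 2: 9 trees catch fire, 6 burn out
  TFF..
  F.F..
  ...FF
  F.FTT
  TFTTT
  T.TTT
Step 3: 5 trees catch fire, 9 burn out
  F....
  .....
  .....
  ...FF
  F.FTT
  T.TTT
Step 4: 4 trees catch fire, 5 burn out
  .....
  .....
  .....
  .....
  ...FF
  F.FTT
Step 5: 2 trees catch fire, 4 burn out
  .....
  .....
  .....
  .....
  .....
  ...FF
Step 6: 0 trees catch fire, 2 burn out
  .....
  .....
  .....
  .....
  .....
  .....

.....
.....
.....
.....
.....
.....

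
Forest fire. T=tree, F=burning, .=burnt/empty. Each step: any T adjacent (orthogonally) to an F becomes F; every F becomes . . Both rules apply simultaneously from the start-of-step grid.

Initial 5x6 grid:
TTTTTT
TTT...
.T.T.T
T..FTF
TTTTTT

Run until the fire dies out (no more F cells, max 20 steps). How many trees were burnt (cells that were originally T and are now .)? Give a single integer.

Step 1: +5 fires, +2 burnt (F count now 5)
Step 2: +2 fires, +5 burnt (F count now 2)
Step 3: +1 fires, +2 burnt (F count now 1)
Step 4: +1 fires, +1 burnt (F count now 1)
Step 5: +1 fires, +1 burnt (F count now 1)
Step 6: +0 fires, +1 burnt (F count now 0)
Fire out after step 6
Initially T: 20, now '.': 20
Total burnt (originally-T cells now '.'): 10

Answer: 10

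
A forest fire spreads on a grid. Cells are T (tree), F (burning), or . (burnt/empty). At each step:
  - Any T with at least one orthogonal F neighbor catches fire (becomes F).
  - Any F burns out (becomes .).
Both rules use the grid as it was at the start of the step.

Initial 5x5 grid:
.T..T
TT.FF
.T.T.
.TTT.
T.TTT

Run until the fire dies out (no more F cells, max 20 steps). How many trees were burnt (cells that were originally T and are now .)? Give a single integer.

Answer: 12

Derivation:
Step 1: +2 fires, +2 burnt (F count now 2)
Step 2: +1 fires, +2 burnt (F count now 1)
Step 3: +2 fires, +1 burnt (F count now 2)
Step 4: +3 fires, +2 burnt (F count now 3)
Step 5: +1 fires, +3 burnt (F count now 1)
Step 6: +1 fires, +1 burnt (F count now 1)
Step 7: +2 fires, +1 burnt (F count now 2)
Step 8: +0 fires, +2 burnt (F count now 0)
Fire out after step 8
Initially T: 13, now '.': 24
Total burnt (originally-T cells now '.'): 12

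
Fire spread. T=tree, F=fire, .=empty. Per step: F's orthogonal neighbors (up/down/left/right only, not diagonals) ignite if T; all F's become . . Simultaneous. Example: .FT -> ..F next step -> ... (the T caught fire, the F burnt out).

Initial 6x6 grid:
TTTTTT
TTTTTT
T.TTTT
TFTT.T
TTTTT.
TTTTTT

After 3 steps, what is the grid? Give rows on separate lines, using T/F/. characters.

Step 1: 3 trees catch fire, 1 burn out
  TTTTTT
  TTTTTT
  T.TTTT
  F.FT.T
  TFTTT.
  TTTTTT
Step 2: 6 trees catch fire, 3 burn out
  TTTTTT
  TTTTTT
  F.FTTT
  ...F.T
  F.FTT.
  TFTTTT
Step 3: 6 trees catch fire, 6 burn out
  TTTTTT
  FTFTTT
  ...FTT
  .....T
  ...FT.
  F.FTTT

TTTTTT
FTFTTT
...FTT
.....T
...FT.
F.FTTT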